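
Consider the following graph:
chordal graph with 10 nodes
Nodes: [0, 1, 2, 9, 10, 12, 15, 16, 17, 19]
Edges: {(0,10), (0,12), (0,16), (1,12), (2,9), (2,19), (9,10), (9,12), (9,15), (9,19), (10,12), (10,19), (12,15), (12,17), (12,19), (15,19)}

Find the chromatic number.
χ(G) = 4

Clique number ω(G) = 4 (lower bound: χ ≥ ω).
The clique on [9, 10, 12, 19] has size 4, forcing χ ≥ 4, and the coloring below uses 4 colors, so χ(G) = 4.
A valid 4-coloring: color 1: [2, 12, 16]; color 2: [0, 1, 17, 19]; color 3: [9]; color 4: [10, 15].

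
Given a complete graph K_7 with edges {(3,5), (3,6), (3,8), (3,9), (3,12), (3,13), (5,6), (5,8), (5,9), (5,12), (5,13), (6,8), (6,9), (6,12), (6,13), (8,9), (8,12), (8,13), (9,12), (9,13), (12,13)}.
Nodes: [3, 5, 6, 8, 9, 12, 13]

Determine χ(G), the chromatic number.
Clique number ω(G) = 7 (lower bound: χ ≥ ω).
The clique on [3, 5, 6, 8, 9, 12, 13] has size 7, forcing χ ≥ 7, and the coloring below uses 7 colors, so χ(G) = 7.
A valid 7-coloring: color 1: [8]; color 2: [3]; color 3: [9]; color 4: [5]; color 5: [12]; color 6: [13]; color 7: [6].

χ(G) = 7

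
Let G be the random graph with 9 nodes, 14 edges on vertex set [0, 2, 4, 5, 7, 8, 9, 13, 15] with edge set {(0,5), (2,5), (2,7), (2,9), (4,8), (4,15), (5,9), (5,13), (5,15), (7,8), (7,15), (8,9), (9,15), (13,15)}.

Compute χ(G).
Clique number ω(G) = 3 (lower bound: χ ≥ ω).
The clique on [2, 5, 9] has size 3, forcing χ ≥ 3, and the coloring below uses 3 colors, so χ(G) = 3.
A valid 3-coloring: color 1: [0, 2, 8, 15]; color 2: [4, 5, 7]; color 3: [9, 13].

χ(G) = 3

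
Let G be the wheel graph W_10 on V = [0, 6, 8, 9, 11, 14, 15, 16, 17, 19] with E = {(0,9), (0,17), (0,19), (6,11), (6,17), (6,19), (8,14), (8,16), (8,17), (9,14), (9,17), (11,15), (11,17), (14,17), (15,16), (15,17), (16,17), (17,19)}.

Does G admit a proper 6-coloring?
Yes, G is 6-colorable

A valid 6-coloring: color 1: [17]; color 2: [0, 11, 14, 16]; color 3: [6, 8, 9, 15]; color 4: [19].
(χ(G) = 4 ≤ 6.)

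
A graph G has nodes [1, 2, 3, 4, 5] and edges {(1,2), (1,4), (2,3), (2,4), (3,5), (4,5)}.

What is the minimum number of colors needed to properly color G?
Clique number ω(G) = 3 (lower bound: χ ≥ ω).
The clique on [1, 2, 4] has size 3, forcing χ ≥ 3, and the coloring below uses 3 colors, so χ(G) = 3.
A valid 3-coloring: color 1: [3, 4]; color 2: [2, 5]; color 3: [1].

χ(G) = 3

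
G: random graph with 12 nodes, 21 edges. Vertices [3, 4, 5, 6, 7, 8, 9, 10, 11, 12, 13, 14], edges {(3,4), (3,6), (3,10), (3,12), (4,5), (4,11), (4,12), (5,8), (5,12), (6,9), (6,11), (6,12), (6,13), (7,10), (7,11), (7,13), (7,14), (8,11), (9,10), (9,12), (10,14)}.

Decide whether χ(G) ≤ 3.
A valid 3-coloring: color 1: [4, 6, 7, 8]; color 2: [10, 11, 12, 13]; color 3: [3, 5, 9, 14].
(χ(G) = 3 ≤ 3.)

Yes, G is 3-colorable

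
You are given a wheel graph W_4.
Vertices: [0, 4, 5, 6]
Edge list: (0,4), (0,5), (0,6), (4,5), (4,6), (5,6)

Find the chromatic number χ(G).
χ(G) = 4

Clique number ω(G) = 4 (lower bound: χ ≥ ω).
The clique on [0, 4, 5, 6] has size 4, forcing χ ≥ 4, and the coloring below uses 4 colors, so χ(G) = 4.
A valid 4-coloring: color 1: [6]; color 2: [0]; color 3: [5]; color 4: [4].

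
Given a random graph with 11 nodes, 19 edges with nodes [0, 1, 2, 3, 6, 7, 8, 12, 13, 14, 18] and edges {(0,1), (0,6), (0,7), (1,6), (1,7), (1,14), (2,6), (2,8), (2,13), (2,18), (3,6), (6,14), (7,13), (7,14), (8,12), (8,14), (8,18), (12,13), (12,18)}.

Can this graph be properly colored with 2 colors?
No, G is not 2-colorable

The clique on vertices [0, 1, 6] has size 3 > 2, so it alone needs 3 colors.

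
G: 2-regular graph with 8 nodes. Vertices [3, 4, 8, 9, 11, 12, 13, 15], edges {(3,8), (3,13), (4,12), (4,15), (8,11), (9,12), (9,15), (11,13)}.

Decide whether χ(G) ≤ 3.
A valid 3-coloring: color 1: [3, 11, 12, 15]; color 2: [4, 8, 9, 13].
(χ(G) = 2 ≤ 3.)

Yes, G is 3-colorable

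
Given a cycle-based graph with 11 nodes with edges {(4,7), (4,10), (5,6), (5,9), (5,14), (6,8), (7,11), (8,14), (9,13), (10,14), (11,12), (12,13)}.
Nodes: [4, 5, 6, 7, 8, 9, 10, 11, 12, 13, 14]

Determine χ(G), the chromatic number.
χ(G) = 3

Clique number ω(G) = 2 (lower bound: χ ≥ ω).
Odd cycle [9, 13, 12, 11, 7, 4, 10, 14, 5] needs 3 colors (χ ≥ 3).
The coloring below uses 3 colors, so χ(G) = 3.
A valid 3-coloring: color 1: [4, 5, 8, 11, 13]; color 2: [6, 7, 9, 12, 14]; color 3: [10].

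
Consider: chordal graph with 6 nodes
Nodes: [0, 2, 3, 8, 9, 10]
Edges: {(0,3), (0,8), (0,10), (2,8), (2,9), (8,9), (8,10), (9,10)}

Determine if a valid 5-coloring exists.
Yes, G is 5-colorable

A valid 5-coloring: color 1: [3, 8]; color 2: [2, 10]; color 3: [0, 9].
(χ(G) = 3 ≤ 5.)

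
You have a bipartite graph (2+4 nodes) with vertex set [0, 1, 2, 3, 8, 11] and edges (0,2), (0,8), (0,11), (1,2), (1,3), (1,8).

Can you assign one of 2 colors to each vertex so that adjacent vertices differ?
Yes, G is 2-colorable

A valid 2-coloring: color 1: [0, 1]; color 2: [2, 3, 8, 11].
(χ(G) = 2 ≤ 2.)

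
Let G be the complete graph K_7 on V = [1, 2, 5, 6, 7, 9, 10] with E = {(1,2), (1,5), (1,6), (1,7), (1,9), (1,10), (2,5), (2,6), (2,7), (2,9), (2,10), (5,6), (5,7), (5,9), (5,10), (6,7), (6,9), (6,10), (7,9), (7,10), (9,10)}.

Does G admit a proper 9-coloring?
Yes, G is 9-colorable

A valid 9-coloring: color 1: [6]; color 2: [7]; color 3: [1]; color 4: [5]; color 5: [2]; color 6: [9]; color 7: [10].
(χ(G) = 7 ≤ 9.)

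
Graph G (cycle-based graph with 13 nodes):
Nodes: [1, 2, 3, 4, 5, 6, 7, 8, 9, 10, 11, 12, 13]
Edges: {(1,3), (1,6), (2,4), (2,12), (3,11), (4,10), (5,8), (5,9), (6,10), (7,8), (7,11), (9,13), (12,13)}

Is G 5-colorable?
A valid 5-coloring: color 1: [3, 4, 5, 6, 7, 12]; color 2: [1, 2, 8, 10, 11, 13]; color 3: [9].
(χ(G) = 3 ≤ 5.)

Yes, G is 5-colorable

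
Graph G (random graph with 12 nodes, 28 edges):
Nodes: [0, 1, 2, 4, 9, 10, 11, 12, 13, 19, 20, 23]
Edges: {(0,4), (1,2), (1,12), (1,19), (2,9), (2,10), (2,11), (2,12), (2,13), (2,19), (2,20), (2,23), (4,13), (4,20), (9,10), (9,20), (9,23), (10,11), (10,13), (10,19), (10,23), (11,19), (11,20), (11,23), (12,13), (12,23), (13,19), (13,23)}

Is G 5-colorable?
A valid 5-coloring: color 1: [2, 4]; color 2: [0, 19, 20, 23]; color 3: [1, 9, 11, 13]; color 4: [10, 12].
(χ(G) = 4 ≤ 5.)

Yes, G is 5-colorable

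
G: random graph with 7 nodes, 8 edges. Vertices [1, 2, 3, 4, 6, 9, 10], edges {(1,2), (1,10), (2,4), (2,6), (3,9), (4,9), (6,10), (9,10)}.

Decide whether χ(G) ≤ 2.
No, G is not 2-colorable

Odd cycle [2, 1, 10, 9, 4] needs 3 colors (χ ≥ 3).
Hence χ(G) ≥ 3 > 2, so no proper 2-coloring exists.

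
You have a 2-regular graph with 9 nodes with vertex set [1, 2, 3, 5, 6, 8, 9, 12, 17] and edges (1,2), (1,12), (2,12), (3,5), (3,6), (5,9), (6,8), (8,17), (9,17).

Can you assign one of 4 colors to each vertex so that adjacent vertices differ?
A valid 4-coloring: color 1: [1, 3, 8, 9]; color 2: [5, 6, 12, 17]; color 3: [2].
(χ(G) = 3 ≤ 4.)

Yes, G is 4-colorable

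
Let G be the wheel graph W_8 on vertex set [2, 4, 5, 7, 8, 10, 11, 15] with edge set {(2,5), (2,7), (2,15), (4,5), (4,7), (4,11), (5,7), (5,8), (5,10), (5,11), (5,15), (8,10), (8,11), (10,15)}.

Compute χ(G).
Clique number ω(G) = 3 (lower bound: χ ≥ ω).
Odd cycle [11, 8, 10, 15, 2, 7, 4] needs 3 colors (χ ≥ 3).
Vertex 5 is adjacent to every vertex of [2, 4, 7, 8, 10, 11, 15], which already need 3 colors among themselves, so 5 needs a new color (χ ≥ 4).
The coloring below uses 4 colors, so χ(G) = 4.
A valid 4-coloring: color 1: [5]; color 2: [7, 10, 11]; color 3: [4, 8, 15]; color 4: [2].

χ(G) = 4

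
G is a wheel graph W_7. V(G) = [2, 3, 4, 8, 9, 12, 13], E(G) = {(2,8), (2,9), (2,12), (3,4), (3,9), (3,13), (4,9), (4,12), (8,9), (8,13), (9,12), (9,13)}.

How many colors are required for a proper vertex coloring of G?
Clique number ω(G) = 3 (lower bound: χ ≥ ω).
The clique on [2, 8, 9] has size 3, forcing χ ≥ 3, and the coloring below uses 3 colors, so χ(G) = 3.
A valid 3-coloring: color 1: [9]; color 2: [3, 8, 12]; color 3: [2, 4, 13].

χ(G) = 3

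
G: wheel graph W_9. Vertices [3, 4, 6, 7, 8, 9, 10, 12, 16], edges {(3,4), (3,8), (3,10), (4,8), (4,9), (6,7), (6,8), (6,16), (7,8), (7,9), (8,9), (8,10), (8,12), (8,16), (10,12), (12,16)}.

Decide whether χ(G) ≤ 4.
A valid 4-coloring: color 1: [8]; color 2: [3, 6, 9, 12]; color 3: [4, 7, 10, 16].
(χ(G) = 3 ≤ 4.)

Yes, G is 4-colorable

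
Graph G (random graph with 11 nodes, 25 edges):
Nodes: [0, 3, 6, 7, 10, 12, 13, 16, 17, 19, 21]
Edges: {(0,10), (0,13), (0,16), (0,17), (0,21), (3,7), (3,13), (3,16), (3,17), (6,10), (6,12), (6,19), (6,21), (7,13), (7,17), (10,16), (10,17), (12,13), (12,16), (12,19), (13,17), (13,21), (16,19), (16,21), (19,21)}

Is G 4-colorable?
Yes, G is 4-colorable

A valid 4-coloring: color 1: [6, 13, 16]; color 2: [12, 17, 21]; color 3: [0, 3, 19]; color 4: [7, 10].
(χ(G) = 4 ≤ 4.)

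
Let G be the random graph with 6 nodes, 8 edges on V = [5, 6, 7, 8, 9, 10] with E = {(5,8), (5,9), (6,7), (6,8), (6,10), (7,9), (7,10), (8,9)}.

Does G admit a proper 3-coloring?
Yes, G is 3-colorable

A valid 3-coloring: color 1: [6, 9]; color 2: [5, 7]; color 3: [8, 10].
(χ(G) = 3 ≤ 3.)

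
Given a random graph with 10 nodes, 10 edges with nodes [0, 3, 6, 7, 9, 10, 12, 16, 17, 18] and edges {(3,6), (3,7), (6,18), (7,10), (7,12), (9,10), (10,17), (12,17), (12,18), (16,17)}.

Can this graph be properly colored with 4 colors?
A valid 4-coloring: color 1: [0, 6, 10, 12, 16]; color 2: [3, 9, 17, 18]; color 3: [7].
(χ(G) = 3 ≤ 4.)

Yes, G is 4-colorable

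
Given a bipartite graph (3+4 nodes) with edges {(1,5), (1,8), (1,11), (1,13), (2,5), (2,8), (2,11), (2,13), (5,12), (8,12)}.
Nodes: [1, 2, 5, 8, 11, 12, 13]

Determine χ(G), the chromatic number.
Clique number ω(G) = 2 (lower bound: χ ≥ ω).
The graph is bipartite (no odd cycle), so 2 colors suffice: χ(G) = 2.
A valid 2-coloring: color 1: [1, 2, 12]; color 2: [5, 8, 11, 13].

χ(G) = 2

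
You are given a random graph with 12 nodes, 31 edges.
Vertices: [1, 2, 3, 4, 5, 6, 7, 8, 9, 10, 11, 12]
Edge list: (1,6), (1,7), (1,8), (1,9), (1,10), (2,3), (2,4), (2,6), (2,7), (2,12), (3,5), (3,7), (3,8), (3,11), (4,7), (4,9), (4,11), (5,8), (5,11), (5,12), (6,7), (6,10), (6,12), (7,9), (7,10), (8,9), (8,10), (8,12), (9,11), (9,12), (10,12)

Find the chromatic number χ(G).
χ(G) = 4

Clique number ω(G) = 4 (lower bound: χ ≥ ω).
The clique on [1, 6, 7, 10] has size 4, forcing χ ≥ 4, and the coloring below uses 4 colors, so χ(G) = 4.
A valid 4-coloring: color 1: [7, 8, 11]; color 2: [2, 5, 9, 10]; color 3: [1, 3, 4, 12]; color 4: [6].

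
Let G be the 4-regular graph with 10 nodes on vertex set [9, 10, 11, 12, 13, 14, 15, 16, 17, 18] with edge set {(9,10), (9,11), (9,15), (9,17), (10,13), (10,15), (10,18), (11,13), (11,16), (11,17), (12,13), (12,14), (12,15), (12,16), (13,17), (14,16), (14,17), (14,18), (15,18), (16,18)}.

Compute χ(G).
Clique number ω(G) = 3 (lower bound: χ ≥ ω).
Suppose a proper 3-coloring c exists. The clique [9, 10, 15] takes 3 distinct colors; by symmetry let c(9) = 1, c(10) = 2, c(15) = 3.
- Vertex 18: neighbors [10, 15] already have colors [2, 3] ⇒ c(18) = 1.
- Vertex 11: neighbors [9] already have colors [1]; try each remaining color.
- Case c(11) = 2:
  - Vertex 16: neighbors [18, 11] already have colors [1, 2] ⇒ c(16) = 3.
  - Vertex 14: neighbors [18, 16] already have colors [1, 3] ⇒ c(14) = 2.
  - Vertex 12: neighbors [14, 15] already have colors [2, 3] ⇒ c(12) = 1.
  - Vertex 13: neighbors [12, 10] already have colors [1, 2] ⇒ c(13) = 3.
  - Vertex 17: neighbors [9, 11, 13] already have colors [1, 2, 3] — all 3 colors blocked. Contradiction.
- Case c(11) = 3:
  - Vertex 13: neighbors [10, 11] already have colors [2, 3] ⇒ c(13) = 1.
  - Vertex 12: neighbors [13, 15] already have colors [1, 3] ⇒ c(12) = 2.
  - Vertex 16: neighbors [18, 12, 11] already have colors [1, 2, 3] — all 3 colors blocked. Contradiction.
Every case ends in a contradiction, so G has no proper 3-coloring (χ ≥ 4).
The coloring below uses 4 colors, so χ(G) = 4.
A valid 4-coloring: color 1: [9, 12, 18]; color 2: [10, 11, 14]; color 3: [15, 16, 17]; color 4: [13].

χ(G) = 4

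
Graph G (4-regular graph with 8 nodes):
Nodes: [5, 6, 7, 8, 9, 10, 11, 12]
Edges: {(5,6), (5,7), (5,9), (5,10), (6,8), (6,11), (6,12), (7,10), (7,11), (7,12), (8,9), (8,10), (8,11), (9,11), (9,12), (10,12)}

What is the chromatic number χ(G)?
χ(G) = 3

Clique number ω(G) = 3 (lower bound: χ ≥ ω).
The clique on [8, 9, 11] has size 3, forcing χ ≥ 3, and the coloring below uses 3 colors, so χ(G) = 3.
A valid 3-coloring: color 1: [7, 8]; color 2: [6, 9, 10]; color 3: [5, 11, 12].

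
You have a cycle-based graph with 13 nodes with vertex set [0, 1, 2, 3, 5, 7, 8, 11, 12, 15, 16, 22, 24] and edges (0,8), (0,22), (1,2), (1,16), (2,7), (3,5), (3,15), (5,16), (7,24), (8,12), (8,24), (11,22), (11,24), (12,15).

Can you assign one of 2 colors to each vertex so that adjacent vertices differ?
Odd cycle [11, 22, 0, 8, 24] needs 3 colors (χ ≥ 3).
Hence χ(G) ≥ 3 > 2, so no proper 2-coloring exists.

No, G is not 2-colorable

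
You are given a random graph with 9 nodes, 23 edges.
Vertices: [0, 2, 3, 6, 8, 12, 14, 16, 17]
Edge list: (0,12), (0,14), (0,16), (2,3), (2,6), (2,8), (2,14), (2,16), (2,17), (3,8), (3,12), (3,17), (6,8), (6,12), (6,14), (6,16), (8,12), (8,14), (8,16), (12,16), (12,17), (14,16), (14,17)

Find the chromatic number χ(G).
Clique number ω(G) = 5 (lower bound: χ ≥ ω).
The clique on [2, 6, 8, 14, 16] has size 5, forcing χ ≥ 5, and the coloring below uses 5 colors, so χ(G) = 5.
A valid 5-coloring: color 1: [3, 16]; color 2: [2, 12]; color 3: [0, 8, 17]; color 4: [6]; color 5: [14].

χ(G) = 5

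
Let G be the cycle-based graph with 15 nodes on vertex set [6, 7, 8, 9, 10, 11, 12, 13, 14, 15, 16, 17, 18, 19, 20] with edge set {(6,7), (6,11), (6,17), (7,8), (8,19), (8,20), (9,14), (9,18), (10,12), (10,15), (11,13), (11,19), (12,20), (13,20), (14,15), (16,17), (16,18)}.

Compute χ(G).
Clique number ω(G) = 2 (lower bound: χ ≥ ω).
Odd cycle [8, 19, 11, 6, 7] needs 3 colors (χ ≥ 3).
The coloring below uses 3 colors, so χ(G) = 3.
A valid 3-coloring: color 1: [6, 8, 9, 12, 13, 15, 16]; color 2: [7, 10, 11, 14, 17, 18, 20]; color 3: [19].

χ(G) = 3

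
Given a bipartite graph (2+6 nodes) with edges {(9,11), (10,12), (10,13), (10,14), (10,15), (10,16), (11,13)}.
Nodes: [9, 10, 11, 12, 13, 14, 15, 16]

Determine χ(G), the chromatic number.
Clique number ω(G) = 2 (lower bound: χ ≥ ω).
The graph is bipartite (no odd cycle), so 2 colors suffice: χ(G) = 2.
A valid 2-coloring: color 1: [10, 11]; color 2: [9, 12, 13, 14, 15, 16].

χ(G) = 2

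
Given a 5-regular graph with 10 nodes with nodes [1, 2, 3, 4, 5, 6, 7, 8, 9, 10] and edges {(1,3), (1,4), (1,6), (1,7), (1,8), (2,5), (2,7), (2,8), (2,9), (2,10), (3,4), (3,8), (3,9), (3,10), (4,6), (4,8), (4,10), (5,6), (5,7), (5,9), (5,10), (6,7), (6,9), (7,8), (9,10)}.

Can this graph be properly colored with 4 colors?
A valid 4-coloring: color 1: [5, 8]; color 2: [4, 7, 9]; color 3: [2, 3, 6]; color 4: [1, 10].
(χ(G) = 4 ≤ 4.)

Yes, G is 4-colorable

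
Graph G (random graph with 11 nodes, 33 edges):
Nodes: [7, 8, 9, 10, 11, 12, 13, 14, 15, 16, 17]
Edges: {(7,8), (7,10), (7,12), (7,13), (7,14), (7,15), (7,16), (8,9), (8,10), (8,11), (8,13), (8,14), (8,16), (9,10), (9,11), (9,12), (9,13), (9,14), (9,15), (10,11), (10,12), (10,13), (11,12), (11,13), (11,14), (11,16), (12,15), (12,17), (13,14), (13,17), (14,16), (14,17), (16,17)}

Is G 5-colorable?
A valid 5-coloring: color 1: [7, 11, 17]; color 2: [12, 13, 16]; color 3: [10, 14, 15]; color 4: [8]; color 5: [9].
(χ(G) = 5 ≤ 5.)

Yes, G is 5-colorable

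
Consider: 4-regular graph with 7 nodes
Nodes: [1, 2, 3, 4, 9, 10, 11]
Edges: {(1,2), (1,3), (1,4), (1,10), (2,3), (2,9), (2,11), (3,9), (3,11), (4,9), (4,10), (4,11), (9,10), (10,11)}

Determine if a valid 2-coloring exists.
No, G is not 2-colorable

The clique on vertices [1, 2, 3] has size 3 > 2, so it alone needs 3 colors.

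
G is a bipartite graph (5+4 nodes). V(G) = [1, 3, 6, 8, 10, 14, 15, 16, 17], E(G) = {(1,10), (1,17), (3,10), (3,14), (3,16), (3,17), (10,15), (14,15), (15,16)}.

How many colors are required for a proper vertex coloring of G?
Clique number ω(G) = 2 (lower bound: χ ≥ ω).
The graph is bipartite (no odd cycle), so 2 colors suffice: χ(G) = 2.
A valid 2-coloring: color 1: [1, 3, 6, 8, 15]; color 2: [10, 14, 16, 17].

χ(G) = 2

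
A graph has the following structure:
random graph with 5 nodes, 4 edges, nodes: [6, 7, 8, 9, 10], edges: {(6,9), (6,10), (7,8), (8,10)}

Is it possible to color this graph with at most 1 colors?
No, G is not 1-colorable

Edge (8,10) forces its endpoints to differ, so 1 color is not enough.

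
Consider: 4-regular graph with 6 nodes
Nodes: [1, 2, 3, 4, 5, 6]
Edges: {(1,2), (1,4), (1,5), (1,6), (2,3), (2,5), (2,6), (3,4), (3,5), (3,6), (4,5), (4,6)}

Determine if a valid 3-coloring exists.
A valid 3-coloring: color 1: [1, 3]; color 2: [2, 4]; color 3: [5, 6].
(χ(G) = 3 ≤ 3.)

Yes, G is 3-colorable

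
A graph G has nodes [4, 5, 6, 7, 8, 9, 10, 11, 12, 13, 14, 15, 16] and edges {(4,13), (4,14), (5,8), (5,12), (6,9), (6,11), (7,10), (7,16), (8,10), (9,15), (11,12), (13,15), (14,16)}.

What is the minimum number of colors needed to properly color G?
χ(G) = 3

Clique number ω(G) = 2 (lower bound: χ ≥ ω).
Odd cycle [4, 13, 15, 9, 6, 11, 12, 5, 8, 10, 7, 16, 14] needs 3 colors (χ ≥ 3).
The coloring below uses 3 colors, so χ(G) = 3.
A valid 3-coloring: color 1: [4, 5, 10, 11, 15, 16]; color 2: [6, 7, 8, 12, 13, 14]; color 3: [9].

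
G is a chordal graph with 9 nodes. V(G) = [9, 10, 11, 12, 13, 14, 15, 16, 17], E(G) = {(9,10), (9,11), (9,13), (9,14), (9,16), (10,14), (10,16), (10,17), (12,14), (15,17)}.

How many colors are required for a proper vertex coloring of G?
χ(G) = 3

Clique number ω(G) = 3 (lower bound: χ ≥ ω).
The clique on [9, 10, 16] has size 3, forcing χ ≥ 3, and the coloring below uses 3 colors, so χ(G) = 3.
A valid 3-coloring: color 1: [9, 12, 17]; color 2: [10, 11, 13, 15]; color 3: [14, 16].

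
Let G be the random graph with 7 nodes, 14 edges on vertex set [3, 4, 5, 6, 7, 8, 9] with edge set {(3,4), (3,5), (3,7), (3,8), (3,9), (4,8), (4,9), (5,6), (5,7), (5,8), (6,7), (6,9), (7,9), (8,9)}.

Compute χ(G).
χ(G) = 4

Clique number ω(G) = 4 (lower bound: χ ≥ ω).
The clique on [3, 4, 8, 9] has size 4, forcing χ ≥ 4, and the coloring below uses 4 colors, so χ(G) = 4.
A valid 4-coloring: color 1: [5, 9]; color 2: [3, 6]; color 3: [7, 8]; color 4: [4].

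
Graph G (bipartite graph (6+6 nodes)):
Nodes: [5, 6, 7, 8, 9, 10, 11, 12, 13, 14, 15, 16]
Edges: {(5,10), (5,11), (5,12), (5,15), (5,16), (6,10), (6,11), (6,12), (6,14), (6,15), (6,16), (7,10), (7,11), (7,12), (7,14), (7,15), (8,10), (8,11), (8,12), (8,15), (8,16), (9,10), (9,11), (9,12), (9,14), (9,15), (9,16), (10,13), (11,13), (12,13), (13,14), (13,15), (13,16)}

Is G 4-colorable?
Yes, G is 4-colorable

A valid 4-coloring: color 1: [5, 6, 7, 8, 9, 13]; color 2: [10, 11, 12, 14, 15, 16].
(χ(G) = 2 ≤ 4.)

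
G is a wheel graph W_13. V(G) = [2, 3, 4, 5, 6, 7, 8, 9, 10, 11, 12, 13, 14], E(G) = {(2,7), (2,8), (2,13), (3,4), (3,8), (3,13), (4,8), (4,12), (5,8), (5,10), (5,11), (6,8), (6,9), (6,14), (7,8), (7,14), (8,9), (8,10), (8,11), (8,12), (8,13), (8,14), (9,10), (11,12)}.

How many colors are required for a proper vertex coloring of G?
χ(G) = 3

Clique number ω(G) = 3 (lower bound: χ ≥ ω).
The clique on [2, 8, 13] has size 3, forcing χ ≥ 3, and the coloring below uses 3 colors, so χ(G) = 3.
A valid 3-coloring: color 1: [8]; color 2: [4, 6, 7, 10, 11, 13]; color 3: [2, 3, 5, 9, 12, 14].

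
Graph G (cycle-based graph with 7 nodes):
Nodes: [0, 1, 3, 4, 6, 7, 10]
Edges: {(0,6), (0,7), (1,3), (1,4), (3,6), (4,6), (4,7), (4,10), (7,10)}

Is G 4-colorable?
Yes, G is 4-colorable

A valid 4-coloring: color 1: [0, 3, 4]; color 2: [1, 6, 7]; color 3: [10].
(χ(G) = 3 ≤ 4.)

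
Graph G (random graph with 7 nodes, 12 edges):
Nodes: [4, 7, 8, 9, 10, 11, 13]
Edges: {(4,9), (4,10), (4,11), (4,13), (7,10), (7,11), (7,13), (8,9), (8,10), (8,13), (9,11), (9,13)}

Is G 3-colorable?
A valid 3-coloring: color 1: [7, 9]; color 2: [10, 11, 13]; color 3: [4, 8].
(χ(G) = 3 ≤ 3.)

Yes, G is 3-colorable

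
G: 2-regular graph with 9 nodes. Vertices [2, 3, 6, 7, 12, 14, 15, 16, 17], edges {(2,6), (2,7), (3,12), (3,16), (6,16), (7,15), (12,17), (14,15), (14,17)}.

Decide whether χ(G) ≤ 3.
Yes, G is 3-colorable

A valid 3-coloring: color 1: [2, 3, 15, 17]; color 2: [7, 12, 14, 16]; color 3: [6].
(χ(G) = 3 ≤ 3.)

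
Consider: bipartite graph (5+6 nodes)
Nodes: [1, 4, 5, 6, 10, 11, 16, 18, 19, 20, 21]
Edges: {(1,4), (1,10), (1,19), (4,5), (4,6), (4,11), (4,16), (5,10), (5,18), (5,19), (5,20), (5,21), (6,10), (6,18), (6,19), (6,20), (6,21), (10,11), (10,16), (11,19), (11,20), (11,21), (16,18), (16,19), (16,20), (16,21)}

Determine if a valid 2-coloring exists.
A valid 2-coloring: color 1: [1, 5, 6, 11, 16]; color 2: [4, 10, 18, 19, 20, 21].
(χ(G) = 2 ≤ 2.)

Yes, G is 2-colorable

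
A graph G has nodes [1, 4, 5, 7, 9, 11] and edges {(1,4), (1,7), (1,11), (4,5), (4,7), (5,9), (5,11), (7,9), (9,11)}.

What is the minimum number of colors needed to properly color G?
χ(G) = 3

Clique number ω(G) = 3 (lower bound: χ ≥ ω).
The clique on [1, 4, 7] has size 3, forcing χ ≥ 3, and the coloring below uses 3 colors, so χ(G) = 3.
A valid 3-coloring: color 1: [1, 5]; color 2: [7, 11]; color 3: [4, 9].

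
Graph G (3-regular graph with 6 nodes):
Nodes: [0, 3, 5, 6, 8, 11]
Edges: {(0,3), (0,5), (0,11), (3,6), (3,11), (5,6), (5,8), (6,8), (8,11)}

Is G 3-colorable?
A valid 3-coloring: color 1: [3, 8]; color 2: [5, 11]; color 3: [0, 6].
(χ(G) = 3 ≤ 3.)

Yes, G is 3-colorable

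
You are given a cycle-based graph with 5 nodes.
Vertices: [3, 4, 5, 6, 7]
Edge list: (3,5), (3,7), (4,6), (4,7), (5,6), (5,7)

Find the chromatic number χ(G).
Clique number ω(G) = 3 (lower bound: χ ≥ ω).
The clique on [3, 5, 7] has size 3, forcing χ ≥ 3, and the coloring below uses 3 colors, so χ(G) = 3.
A valid 3-coloring: color 1: [4, 5]; color 2: [6, 7]; color 3: [3].

χ(G) = 3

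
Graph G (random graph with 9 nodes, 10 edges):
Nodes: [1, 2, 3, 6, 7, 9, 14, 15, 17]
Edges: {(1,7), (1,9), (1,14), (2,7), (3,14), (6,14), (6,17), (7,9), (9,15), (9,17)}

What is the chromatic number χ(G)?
Clique number ω(G) = 3 (lower bound: χ ≥ ω).
The clique on [1, 7, 9] has size 3, forcing χ ≥ 3, and the coloring below uses 3 colors, so χ(G) = 3.
A valid 3-coloring: color 1: [2, 9, 14]; color 2: [1, 3, 6, 15]; color 3: [7, 17].

χ(G) = 3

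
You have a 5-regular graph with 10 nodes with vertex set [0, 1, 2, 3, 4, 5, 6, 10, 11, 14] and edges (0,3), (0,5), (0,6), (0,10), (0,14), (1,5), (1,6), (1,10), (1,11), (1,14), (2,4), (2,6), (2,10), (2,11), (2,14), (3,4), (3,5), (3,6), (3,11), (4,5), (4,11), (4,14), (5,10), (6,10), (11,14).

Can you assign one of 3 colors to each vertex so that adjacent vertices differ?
The clique on vertices [2, 4, 11, 14] has size 4 > 3, so it alone needs 4 colors.

No, G is not 3-colorable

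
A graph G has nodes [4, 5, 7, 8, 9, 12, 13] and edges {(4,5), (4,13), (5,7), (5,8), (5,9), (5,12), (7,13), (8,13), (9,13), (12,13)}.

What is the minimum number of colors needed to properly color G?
Clique number ω(G) = 2 (lower bound: χ ≥ ω).
The graph is bipartite (no odd cycle), so 2 colors suffice: χ(G) = 2.
A valid 2-coloring: color 1: [5, 13]; color 2: [4, 7, 8, 9, 12].

χ(G) = 2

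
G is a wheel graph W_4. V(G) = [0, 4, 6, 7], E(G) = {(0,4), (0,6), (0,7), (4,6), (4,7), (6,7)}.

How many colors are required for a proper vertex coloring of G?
χ(G) = 4

Clique number ω(G) = 4 (lower bound: χ ≥ ω).
The clique on [0, 4, 6, 7] has size 4, forcing χ ≥ 4, and the coloring below uses 4 colors, so χ(G) = 4.
A valid 4-coloring: color 1: [4]; color 2: [7]; color 3: [0]; color 4: [6].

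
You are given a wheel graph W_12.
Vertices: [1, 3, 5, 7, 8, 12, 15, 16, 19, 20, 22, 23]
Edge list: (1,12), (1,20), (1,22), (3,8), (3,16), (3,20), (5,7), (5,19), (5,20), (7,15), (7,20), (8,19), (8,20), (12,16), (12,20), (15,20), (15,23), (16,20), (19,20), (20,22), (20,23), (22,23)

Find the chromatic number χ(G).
χ(G) = 4

Clique number ω(G) = 3 (lower bound: χ ≥ ω).
Odd cycle [7, 15, 23, 22, 1, 12, 16, 3, 8, 19, 5] needs 3 colors (χ ≥ 3).
Vertex 20 is adjacent to every vertex of [1, 3, 5, 7, 8, 12, 15, 16, 19, 22, 23], which already need 3 colors among themselves, so 20 needs a new color (χ ≥ 4).
The coloring below uses 4 colors, so χ(G) = 4.
A valid 4-coloring: color 1: [20]; color 2: [1, 7, 16, 19, 23]; color 3: [3, 5, 12, 15, 22]; color 4: [8].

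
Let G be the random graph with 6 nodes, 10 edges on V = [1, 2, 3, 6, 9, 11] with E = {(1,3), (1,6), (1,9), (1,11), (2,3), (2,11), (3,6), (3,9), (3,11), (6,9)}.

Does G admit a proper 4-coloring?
Yes, G is 4-colorable

A valid 4-coloring: color 1: [3]; color 2: [1, 2]; color 3: [9, 11]; color 4: [6].
(χ(G) = 4 ≤ 4.)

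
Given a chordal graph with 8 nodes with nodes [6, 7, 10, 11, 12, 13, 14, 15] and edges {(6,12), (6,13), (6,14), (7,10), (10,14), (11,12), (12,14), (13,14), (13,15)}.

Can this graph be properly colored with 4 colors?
A valid 4-coloring: color 1: [7, 11, 14, 15]; color 2: [6, 10]; color 3: [12, 13].
(χ(G) = 3 ≤ 4.)

Yes, G is 4-colorable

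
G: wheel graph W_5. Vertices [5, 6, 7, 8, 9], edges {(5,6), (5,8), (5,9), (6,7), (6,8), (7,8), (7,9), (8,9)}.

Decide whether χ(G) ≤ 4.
Yes, G is 4-colorable

A valid 4-coloring: color 1: [8]; color 2: [5, 7]; color 3: [6, 9].
(χ(G) = 3 ≤ 4.)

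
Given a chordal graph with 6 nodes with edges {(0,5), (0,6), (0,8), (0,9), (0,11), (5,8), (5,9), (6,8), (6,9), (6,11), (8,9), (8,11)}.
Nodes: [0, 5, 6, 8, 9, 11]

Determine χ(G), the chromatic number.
Clique number ω(G) = 4 (lower bound: χ ≥ ω).
The clique on [0, 5, 8, 9] has size 4, forcing χ ≥ 4, and the coloring below uses 4 colors, so χ(G) = 4.
A valid 4-coloring: color 1: [8]; color 2: [0]; color 3: [9, 11]; color 4: [5, 6].

χ(G) = 4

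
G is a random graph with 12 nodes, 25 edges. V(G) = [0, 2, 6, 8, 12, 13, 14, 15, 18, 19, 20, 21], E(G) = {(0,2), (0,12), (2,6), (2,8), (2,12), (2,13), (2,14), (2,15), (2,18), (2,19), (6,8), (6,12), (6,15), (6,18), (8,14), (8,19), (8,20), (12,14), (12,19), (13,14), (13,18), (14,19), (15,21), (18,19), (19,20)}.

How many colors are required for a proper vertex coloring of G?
Clique number ω(G) = 4 (lower bound: χ ≥ ω).
The clique on [2, 8, 14, 19] has size 4, forcing χ ≥ 4, and the coloring below uses 4 colors, so χ(G) = 4.
A valid 4-coloring: color 1: [2, 20, 21]; color 2: [0, 6, 13, 19]; color 3: [14, 15, 18]; color 4: [8, 12].

χ(G) = 4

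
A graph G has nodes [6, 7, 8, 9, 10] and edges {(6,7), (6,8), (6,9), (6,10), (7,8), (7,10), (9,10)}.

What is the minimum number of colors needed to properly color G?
Clique number ω(G) = 3 (lower bound: χ ≥ ω).
The clique on [6, 7, 8] has size 3, forcing χ ≥ 3, and the coloring below uses 3 colors, so χ(G) = 3.
A valid 3-coloring: color 1: [6]; color 2: [8, 10]; color 3: [7, 9].

χ(G) = 3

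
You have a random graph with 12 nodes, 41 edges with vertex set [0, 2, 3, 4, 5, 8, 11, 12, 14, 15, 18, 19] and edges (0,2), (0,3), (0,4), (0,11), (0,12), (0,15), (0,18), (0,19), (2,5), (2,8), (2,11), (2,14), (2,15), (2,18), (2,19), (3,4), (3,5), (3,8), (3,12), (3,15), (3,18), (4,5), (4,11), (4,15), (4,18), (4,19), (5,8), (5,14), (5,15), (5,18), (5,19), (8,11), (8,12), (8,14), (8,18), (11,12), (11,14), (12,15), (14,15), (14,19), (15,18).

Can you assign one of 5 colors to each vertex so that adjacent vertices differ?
Yes, G is 5-colorable

A valid 5-coloring: color 1: [0, 5]; color 2: [8, 15, 19]; color 3: [2, 4, 12]; color 4: [14, 18]; color 5: [3, 11].
(χ(G) = 5 ≤ 5.)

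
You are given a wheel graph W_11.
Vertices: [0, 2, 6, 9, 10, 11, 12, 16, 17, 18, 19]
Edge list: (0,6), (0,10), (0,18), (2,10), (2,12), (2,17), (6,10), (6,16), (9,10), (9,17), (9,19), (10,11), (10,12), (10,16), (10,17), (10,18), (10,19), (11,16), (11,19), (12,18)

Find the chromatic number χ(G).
χ(G) = 3

Clique number ω(G) = 3 (lower bound: χ ≥ ω).
The clique on [0, 10, 18] has size 3, forcing χ ≥ 3, and the coloring below uses 3 colors, so χ(G) = 3.
A valid 3-coloring: color 1: [10]; color 2: [2, 6, 9, 11, 18]; color 3: [0, 12, 16, 17, 19].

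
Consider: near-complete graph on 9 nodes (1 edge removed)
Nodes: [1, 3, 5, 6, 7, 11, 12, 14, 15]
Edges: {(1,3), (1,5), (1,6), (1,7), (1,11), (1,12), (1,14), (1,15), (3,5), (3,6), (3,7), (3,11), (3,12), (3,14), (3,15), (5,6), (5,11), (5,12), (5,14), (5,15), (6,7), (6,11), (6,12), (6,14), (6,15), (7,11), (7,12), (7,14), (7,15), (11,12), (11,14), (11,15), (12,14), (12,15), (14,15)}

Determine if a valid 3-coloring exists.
No, G is not 3-colorable

The clique on vertices [1, 3, 5, 6, 11, 12, 14, 15] has size 8 > 3, so it alone needs 8 colors.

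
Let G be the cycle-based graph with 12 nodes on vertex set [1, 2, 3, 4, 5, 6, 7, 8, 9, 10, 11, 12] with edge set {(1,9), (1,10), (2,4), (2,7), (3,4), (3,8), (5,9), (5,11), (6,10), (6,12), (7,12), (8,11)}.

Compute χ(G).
χ(G) = 2

Clique number ω(G) = 2 (lower bound: χ ≥ ω).
The graph is bipartite (no odd cycle), so 2 colors suffice: χ(G) = 2.
A valid 2-coloring: color 1: [2, 3, 9, 10, 11, 12]; color 2: [1, 4, 5, 6, 7, 8].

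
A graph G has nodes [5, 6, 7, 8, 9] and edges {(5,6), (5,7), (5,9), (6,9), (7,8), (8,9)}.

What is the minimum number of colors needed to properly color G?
Clique number ω(G) = 3 (lower bound: χ ≥ ω).
The clique on [5, 6, 9] has size 3, forcing χ ≥ 3, and the coloring below uses 3 colors, so χ(G) = 3.
A valid 3-coloring: color 1: [5, 8]; color 2: [7, 9]; color 3: [6].

χ(G) = 3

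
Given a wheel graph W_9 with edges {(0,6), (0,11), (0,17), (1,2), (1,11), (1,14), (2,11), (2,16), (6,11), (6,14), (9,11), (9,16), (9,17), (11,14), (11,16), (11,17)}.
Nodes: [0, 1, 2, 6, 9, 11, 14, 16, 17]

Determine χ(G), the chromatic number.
χ(G) = 3

Clique number ω(G) = 3 (lower bound: χ ≥ ω).
The clique on [0, 11, 17] has size 3, forcing χ ≥ 3, and the coloring below uses 3 colors, so χ(G) = 3.
A valid 3-coloring: color 1: [11]; color 2: [1, 6, 16, 17]; color 3: [0, 2, 9, 14].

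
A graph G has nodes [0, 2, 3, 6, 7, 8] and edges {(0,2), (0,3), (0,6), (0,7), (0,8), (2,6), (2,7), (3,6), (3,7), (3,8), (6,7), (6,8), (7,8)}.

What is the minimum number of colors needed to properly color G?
Clique number ω(G) = 5 (lower bound: χ ≥ ω).
The clique on [0, 3, 6, 7, 8] has size 5, forcing χ ≥ 5, and the coloring below uses 5 colors, so χ(G) = 5.
A valid 5-coloring: color 1: [6]; color 2: [0]; color 3: [7]; color 4: [2, 8]; color 5: [3].

χ(G) = 5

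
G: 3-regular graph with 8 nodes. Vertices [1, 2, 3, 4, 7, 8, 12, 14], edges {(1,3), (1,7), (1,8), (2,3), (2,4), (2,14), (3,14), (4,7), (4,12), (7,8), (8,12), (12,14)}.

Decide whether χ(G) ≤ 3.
A valid 3-coloring: color 1: [3, 4, 8]; color 2: [1, 14]; color 3: [2, 7, 12].
(χ(G) = 3 ≤ 3.)

Yes, G is 3-colorable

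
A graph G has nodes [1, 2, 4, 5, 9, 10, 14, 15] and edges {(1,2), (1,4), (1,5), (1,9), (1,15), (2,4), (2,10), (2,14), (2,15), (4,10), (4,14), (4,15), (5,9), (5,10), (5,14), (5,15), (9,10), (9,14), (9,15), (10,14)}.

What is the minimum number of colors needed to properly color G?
χ(G) = 4

Clique number ω(G) = 4 (lower bound: χ ≥ ω).
The clique on [1, 5, 9, 15] has size 4, forcing χ ≥ 4, and the coloring below uses 4 colors, so χ(G) = 4.
A valid 4-coloring: color 1: [10, 15]; color 2: [4, 9]; color 3: [2, 5]; color 4: [1, 14].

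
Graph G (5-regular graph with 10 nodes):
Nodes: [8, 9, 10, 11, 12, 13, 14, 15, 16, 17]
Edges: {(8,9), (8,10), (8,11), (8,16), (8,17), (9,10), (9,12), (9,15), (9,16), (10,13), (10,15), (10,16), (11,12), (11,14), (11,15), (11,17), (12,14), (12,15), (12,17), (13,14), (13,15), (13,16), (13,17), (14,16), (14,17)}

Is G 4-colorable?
Yes, G is 4-colorable

A valid 4-coloring: color 1: [9, 14]; color 2: [15, 16, 17]; color 3: [8, 12, 13]; color 4: [10, 11].
(χ(G) = 4 ≤ 4.)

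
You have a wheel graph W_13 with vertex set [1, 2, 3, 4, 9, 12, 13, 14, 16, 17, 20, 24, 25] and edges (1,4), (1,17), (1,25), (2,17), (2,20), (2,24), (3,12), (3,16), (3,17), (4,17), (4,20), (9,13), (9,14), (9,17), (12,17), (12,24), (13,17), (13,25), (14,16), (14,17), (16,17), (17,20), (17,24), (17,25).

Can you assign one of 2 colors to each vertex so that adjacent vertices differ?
No, G is not 2-colorable

The clique on vertices [1, 17, 25] has size 3 > 2, so it alone needs 3 colors.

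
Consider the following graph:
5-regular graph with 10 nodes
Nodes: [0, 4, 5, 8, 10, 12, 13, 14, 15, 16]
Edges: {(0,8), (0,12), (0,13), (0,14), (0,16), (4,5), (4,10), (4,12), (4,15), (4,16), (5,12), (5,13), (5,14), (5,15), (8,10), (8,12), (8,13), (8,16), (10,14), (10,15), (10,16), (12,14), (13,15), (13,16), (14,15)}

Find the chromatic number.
χ(G) = 4

Clique number ω(G) = 4 (lower bound: χ ≥ ω).
The clique on [0, 8, 13, 16] has size 4, forcing χ ≥ 4, and the coloring below uses 4 colors, so χ(G) = 4.
A valid 4-coloring: color 1: [4, 13, 14]; color 2: [5, 8]; color 3: [12, 15, 16]; color 4: [0, 10].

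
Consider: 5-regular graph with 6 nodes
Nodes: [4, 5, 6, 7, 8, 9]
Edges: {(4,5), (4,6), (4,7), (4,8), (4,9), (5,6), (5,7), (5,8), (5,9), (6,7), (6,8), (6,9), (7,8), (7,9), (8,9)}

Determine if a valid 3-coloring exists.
The clique on vertices [4, 5, 6, 7, 8, 9] has size 6 > 3, so it alone needs 6 colors.

No, G is not 3-colorable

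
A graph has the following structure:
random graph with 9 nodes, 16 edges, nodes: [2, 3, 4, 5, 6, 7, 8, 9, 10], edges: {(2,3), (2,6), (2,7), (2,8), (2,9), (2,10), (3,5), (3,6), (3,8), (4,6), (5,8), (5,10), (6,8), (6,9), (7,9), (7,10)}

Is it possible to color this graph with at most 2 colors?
No, G is not 2-colorable

The clique on vertices [2, 3, 6, 8] has size 4 > 2, so it alone needs 4 colors.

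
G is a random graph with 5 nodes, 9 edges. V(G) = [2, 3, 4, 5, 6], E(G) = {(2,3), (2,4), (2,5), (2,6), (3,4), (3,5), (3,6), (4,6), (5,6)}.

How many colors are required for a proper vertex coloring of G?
Clique number ω(G) = 4 (lower bound: χ ≥ ω).
The clique on [2, 3, 4, 6] has size 4, forcing χ ≥ 4, and the coloring below uses 4 colors, so χ(G) = 4.
A valid 4-coloring: color 1: [2]; color 2: [3]; color 3: [6]; color 4: [4, 5].

χ(G) = 4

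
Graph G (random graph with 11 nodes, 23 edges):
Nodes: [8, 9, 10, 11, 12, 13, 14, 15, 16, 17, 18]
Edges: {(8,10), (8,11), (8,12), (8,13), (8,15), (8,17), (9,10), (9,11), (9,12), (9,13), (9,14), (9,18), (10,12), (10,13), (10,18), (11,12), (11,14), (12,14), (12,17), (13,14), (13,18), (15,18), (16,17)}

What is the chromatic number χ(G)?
χ(G) = 4

Clique number ω(G) = 4 (lower bound: χ ≥ ω).
The clique on [9, 10, 13, 18] has size 4, forcing χ ≥ 4, and the coloring below uses 4 colors, so χ(G) = 4.
A valid 4-coloring: color 1: [8, 9, 16]; color 2: [12, 18]; color 3: [10, 14, 15, 17]; color 4: [11, 13].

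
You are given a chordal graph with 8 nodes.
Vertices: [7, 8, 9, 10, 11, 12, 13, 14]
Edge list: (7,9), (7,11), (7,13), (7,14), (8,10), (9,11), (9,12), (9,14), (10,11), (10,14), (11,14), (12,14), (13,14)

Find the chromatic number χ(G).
Clique number ω(G) = 4 (lower bound: χ ≥ ω).
The clique on [7, 9, 11, 14] has size 4, forcing χ ≥ 4, and the coloring below uses 4 colors, so χ(G) = 4.
A valid 4-coloring: color 1: [8, 14]; color 2: [11, 12, 13]; color 3: [9, 10]; color 4: [7].

χ(G) = 4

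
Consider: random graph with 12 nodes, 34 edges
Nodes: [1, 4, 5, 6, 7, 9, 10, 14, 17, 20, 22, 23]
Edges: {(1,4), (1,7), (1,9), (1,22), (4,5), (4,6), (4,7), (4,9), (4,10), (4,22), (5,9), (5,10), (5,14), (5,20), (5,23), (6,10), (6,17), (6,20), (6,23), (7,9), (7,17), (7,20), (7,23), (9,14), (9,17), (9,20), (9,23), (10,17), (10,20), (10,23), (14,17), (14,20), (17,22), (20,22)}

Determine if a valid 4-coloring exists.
A valid 4-coloring: color 1: [9, 10, 22]; color 2: [4, 17, 20, 23]; color 3: [1, 5, 6]; color 4: [7, 14].
(χ(G) = 4 ≤ 4.)

Yes, G is 4-colorable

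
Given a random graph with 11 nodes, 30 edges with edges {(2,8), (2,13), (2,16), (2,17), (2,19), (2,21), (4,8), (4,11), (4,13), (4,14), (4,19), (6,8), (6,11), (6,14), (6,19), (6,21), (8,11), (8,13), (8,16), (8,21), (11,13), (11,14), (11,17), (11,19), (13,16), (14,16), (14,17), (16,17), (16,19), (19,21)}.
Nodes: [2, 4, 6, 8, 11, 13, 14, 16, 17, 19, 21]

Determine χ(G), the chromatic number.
Clique number ω(G) = 4 (lower bound: χ ≥ ω).
The clique on [2, 8, 13, 16] has size 4, forcing χ ≥ 4, and the coloring below uses 4 colors, so χ(G) = 4.
A valid 4-coloring: color 1: [8, 14, 19]; color 2: [2, 11]; color 3: [4, 16, 21]; color 4: [6, 13, 17].

χ(G) = 4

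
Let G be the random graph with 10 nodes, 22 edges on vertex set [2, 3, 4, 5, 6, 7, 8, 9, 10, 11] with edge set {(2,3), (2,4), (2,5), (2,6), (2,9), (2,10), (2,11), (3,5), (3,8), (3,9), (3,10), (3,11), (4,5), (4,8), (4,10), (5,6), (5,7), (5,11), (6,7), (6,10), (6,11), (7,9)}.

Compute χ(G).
χ(G) = 4

Clique number ω(G) = 4 (lower bound: χ ≥ ω).
The clique on [2, 3, 5, 11] has size 4, forcing χ ≥ 4, and the coloring below uses 4 colors, so χ(G) = 4.
A valid 4-coloring: color 1: [2, 7, 8]; color 2: [3, 4, 6]; color 3: [5, 9, 10]; color 4: [11].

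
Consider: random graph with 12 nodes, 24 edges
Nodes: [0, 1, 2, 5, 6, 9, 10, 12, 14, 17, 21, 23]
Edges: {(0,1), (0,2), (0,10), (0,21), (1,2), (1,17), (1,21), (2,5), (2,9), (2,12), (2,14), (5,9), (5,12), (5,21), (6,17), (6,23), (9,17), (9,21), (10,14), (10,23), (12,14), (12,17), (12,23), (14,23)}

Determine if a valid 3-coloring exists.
A valid 3-coloring: color 1: [2, 17, 21, 23]; color 2: [1, 6, 9, 10, 12]; color 3: [0, 5, 14].
(χ(G) = 3 ≤ 3.)

Yes, G is 3-colorable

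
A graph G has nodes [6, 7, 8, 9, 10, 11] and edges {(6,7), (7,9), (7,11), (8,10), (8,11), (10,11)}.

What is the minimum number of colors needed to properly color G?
χ(G) = 3

Clique number ω(G) = 3 (lower bound: χ ≥ ω).
The clique on [8, 10, 11] has size 3, forcing χ ≥ 3, and the coloring below uses 3 colors, so χ(G) = 3.
A valid 3-coloring: color 1: [6, 9, 11]; color 2: [7, 8]; color 3: [10].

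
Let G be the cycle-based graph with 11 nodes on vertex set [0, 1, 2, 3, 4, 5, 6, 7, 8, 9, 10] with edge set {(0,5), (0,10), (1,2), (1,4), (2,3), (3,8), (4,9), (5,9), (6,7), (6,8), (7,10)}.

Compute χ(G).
χ(G) = 3

Clique number ω(G) = 2 (lower bound: χ ≥ ω).
Odd cycle [8, 3, 2, 1, 4, 9, 5, 0, 10, 7, 6] needs 3 colors (χ ≥ 3).
The coloring below uses 3 colors, so χ(G) = 3.
A valid 3-coloring: color 1: [2, 4, 5, 7, 8]; color 2: [0, 1, 3, 6, 9]; color 3: [10].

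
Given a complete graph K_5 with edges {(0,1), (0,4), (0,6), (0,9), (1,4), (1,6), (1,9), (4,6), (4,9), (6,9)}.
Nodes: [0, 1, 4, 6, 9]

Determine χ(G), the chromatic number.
χ(G) = 5

Clique number ω(G) = 5 (lower bound: χ ≥ ω).
The clique on [0, 1, 4, 6, 9] has size 5, forcing χ ≥ 5, and the coloring below uses 5 colors, so χ(G) = 5.
A valid 5-coloring: color 1: [0]; color 2: [9]; color 3: [1]; color 4: [4]; color 5: [6].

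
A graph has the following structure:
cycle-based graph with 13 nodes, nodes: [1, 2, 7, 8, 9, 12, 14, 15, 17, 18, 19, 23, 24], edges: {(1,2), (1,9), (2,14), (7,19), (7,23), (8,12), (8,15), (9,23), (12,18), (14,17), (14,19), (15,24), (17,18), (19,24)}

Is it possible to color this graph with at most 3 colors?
A valid 3-coloring: color 1: [1, 12, 15, 17, 19, 23]; color 2: [7, 8, 9, 14, 18, 24]; color 3: [2].
(χ(G) = 3 ≤ 3.)

Yes, G is 3-colorable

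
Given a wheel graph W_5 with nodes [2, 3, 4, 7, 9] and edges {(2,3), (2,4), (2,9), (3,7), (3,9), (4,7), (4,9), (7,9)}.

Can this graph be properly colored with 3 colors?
A valid 3-coloring: color 1: [9]; color 2: [3, 4]; color 3: [2, 7].
(χ(G) = 3 ≤ 3.)

Yes, G is 3-colorable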